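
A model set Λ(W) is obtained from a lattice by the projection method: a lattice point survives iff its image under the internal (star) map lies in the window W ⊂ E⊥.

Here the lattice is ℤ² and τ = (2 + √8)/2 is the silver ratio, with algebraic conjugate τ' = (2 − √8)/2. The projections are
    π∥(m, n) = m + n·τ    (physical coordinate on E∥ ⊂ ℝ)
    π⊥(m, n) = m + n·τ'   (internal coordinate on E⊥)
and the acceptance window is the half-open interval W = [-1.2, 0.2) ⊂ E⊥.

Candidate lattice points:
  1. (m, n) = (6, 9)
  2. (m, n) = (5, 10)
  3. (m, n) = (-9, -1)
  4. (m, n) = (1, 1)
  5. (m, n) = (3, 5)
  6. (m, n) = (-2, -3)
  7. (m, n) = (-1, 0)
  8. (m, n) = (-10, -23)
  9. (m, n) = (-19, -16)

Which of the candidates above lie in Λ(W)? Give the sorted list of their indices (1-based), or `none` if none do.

τ' = (2−√8)/2 ≈ -0.414214.
#1 (6,9): internal coord 6 + (9)·τ' = +2.272078; +2.272078 ∉ [-1.2, 0.2) → out
#2 (5,10): internal coord 5 + (10)·τ' = +0.857864; +0.857864 ∉ [-1.2, 0.2) → out
#3 (-9,-1): internal coord -9 + (-1)·τ' = -8.585786; -8.585786 ∉ [-1.2, 0.2) → out
#4 (1,1): internal coord 1 + (1)·τ' = +0.585786; +0.585786 ∉ [-1.2, 0.2) → out
#5 (3,5): internal coord 3 + (5)·τ' = +0.928932; +0.928932 ∉ [-1.2, 0.2) → out
#6 (-2,-3): internal coord -2 + (-3)·τ' = -0.757359; -0.757359 ∈ [-1.2, 0.2) → IN Λ
#7 (-1,0): internal coord -1 + (0)·τ' = -1.000000; -1.000000 ∈ [-1.2, 0.2) → IN Λ
#8 (-10,-23): internal coord -10 + (-23)·τ' = -0.473088; -0.473088 ∈ [-1.2, 0.2) → IN Λ
#9 (-19,-16): internal coord -19 + (-16)·τ' = -12.372583; -12.372583 ∉ [-1.2, 0.2) → out

6, 7, 8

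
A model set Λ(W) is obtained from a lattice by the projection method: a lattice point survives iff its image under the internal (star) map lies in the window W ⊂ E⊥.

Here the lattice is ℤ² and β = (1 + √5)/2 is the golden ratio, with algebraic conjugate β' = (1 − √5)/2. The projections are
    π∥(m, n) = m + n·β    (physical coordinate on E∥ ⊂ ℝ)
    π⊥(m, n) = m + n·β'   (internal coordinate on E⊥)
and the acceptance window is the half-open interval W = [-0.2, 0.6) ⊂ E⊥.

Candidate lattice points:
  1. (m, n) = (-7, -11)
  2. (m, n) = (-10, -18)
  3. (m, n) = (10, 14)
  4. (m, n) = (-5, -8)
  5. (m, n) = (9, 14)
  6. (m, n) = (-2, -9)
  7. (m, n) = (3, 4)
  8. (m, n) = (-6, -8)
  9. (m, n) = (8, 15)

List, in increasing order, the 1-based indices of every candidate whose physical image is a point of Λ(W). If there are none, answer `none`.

4, 5, 7

Numerically β ≈ 1.61803 and β' = −1/β ≈ -0.61803.
candidate 1: (m,n)=(-7,-11) → π∥ = -7-11·β ≈ -24.79837, π⊥ = -7-11·β' ≈ -0.20163 ∉ [-0.2, 0.6) ⇒ out
candidate 2: (m,n)=(-10,-18) → π∥ = -10-18·β ≈ -39.12461, π⊥ = -10-18·β' ≈ 1.12461 ∉ [-0.2, 0.6) ⇒ out
candidate 3: (m,n)=(10,14) → π∥ = 10+14·β ≈ 32.65248, π⊥ = 10+14·β' ≈ 1.34752 ∉ [-0.2, 0.6) ⇒ out
candidate 4: (m,n)=(-5,-8) → π∥ = -5-8·β ≈ -17.94427, π⊥ = -5-8·β' ≈ -0.05573 ∈ [-0.2, 0.6) ⇒ IN Λ
candidate 5: (m,n)=(9,14) → π∥ = 9+14·β ≈ 31.65248, π⊥ = 9+14·β' ≈ 0.34752 ∈ [-0.2, 0.6) ⇒ IN Λ
candidate 6: (m,n)=(-2,-9) → π∥ = -2-9·β ≈ -16.56231, π⊥ = -2-9·β' ≈ 3.56231 ∉ [-0.2, 0.6) ⇒ out
candidate 7: (m,n)=(3,4) → π∥ = 3+4·β ≈ 9.47214, π⊥ = 3+4·β' ≈ 0.52786 ∈ [-0.2, 0.6) ⇒ IN Λ
candidate 8: (m,n)=(-6,-8) → π∥ = -6-8·β ≈ -18.94427, π⊥ = -6-8·β' ≈ -1.05573 ∉ [-0.2, 0.6) ⇒ out
candidate 9: (m,n)=(8,15) → π∥ = 8+15·β ≈ 32.27051, π⊥ = 8+15·β' ≈ -1.27051 ∉ [-0.2, 0.6) ⇒ out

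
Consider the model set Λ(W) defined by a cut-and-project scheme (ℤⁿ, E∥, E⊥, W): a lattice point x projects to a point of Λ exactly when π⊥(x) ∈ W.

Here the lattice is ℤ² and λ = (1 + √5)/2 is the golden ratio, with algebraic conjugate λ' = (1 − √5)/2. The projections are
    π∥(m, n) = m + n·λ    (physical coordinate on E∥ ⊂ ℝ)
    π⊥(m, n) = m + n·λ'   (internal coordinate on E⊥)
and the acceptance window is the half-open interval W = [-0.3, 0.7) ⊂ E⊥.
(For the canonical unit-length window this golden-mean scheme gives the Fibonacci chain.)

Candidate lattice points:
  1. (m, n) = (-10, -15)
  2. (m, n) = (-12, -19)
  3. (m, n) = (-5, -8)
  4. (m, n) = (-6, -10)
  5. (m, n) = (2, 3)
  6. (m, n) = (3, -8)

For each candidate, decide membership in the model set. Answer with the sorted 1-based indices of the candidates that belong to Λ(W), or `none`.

Compute λ' = (1−√5)/2 = -0.61803, so π⊥(m,n) = m -0.61803·n.
#1 (-10,-15): internal coord -10 + (-15)·λ' = -0.72949; -0.72949 ∉ [-0.3, 0.7) → out
#2 (-12,-19): internal coord -12 + (-19)·λ' = -0.25735; -0.25735 ∈ [-0.3, 0.7) → IN Λ
#3 (-5,-8): internal coord -5 + (-8)·λ' = -0.05573; -0.05573 ∈ [-0.3, 0.7) → IN Λ
#4 (-6,-10): internal coord -6 + (-10)·λ' = +0.18034; +0.18034 ∈ [-0.3, 0.7) → IN Λ
#5 (2,3): internal coord 2 + (3)·λ' = +0.14590; +0.14590 ∈ [-0.3, 0.7) → IN Λ
#6 (3,-8): internal coord 3 + (-8)·λ' = +7.94427; +7.94427 ∉ [-0.3, 0.7) → out

2, 3, 4, 5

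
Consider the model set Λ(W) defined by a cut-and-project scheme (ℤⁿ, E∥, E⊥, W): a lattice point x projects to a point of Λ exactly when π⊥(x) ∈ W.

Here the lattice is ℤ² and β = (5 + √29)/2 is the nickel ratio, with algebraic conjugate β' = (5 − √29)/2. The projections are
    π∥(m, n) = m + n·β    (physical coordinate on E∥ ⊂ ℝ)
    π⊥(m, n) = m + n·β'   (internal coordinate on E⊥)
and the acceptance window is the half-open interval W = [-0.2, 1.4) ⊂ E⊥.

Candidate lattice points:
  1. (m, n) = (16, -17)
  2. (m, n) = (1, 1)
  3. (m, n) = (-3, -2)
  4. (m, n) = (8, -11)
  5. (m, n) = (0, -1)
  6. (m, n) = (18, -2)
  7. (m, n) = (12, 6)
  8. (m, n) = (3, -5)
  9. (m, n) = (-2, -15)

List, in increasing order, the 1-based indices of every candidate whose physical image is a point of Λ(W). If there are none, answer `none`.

2, 5, 9

Compute β' = (5−√29)/2 = -0.1926, so π⊥(m,n) = m -0.1926·n.
candidate 1: (m,n)=(16,-17) → π∥ = 16-17·β ≈ -72.2739, π⊥ = 16-17·β' ≈ 19.2739 ∉ [-0.2, 1.4) ⇒ out
candidate 2: (m,n)=(1,1) → π∥ = 1+1·β ≈ 6.1926, π⊥ = 1+1·β' ≈ 0.8074 ∈ [-0.2, 1.4) ⇒ IN Λ
candidate 3: (m,n)=(-3,-2) → π∥ = -3-2·β ≈ -13.3852, π⊥ = -3-2·β' ≈ -2.6148 ∉ [-0.2, 1.4) ⇒ out
candidate 4: (m,n)=(8,-11) → π∥ = 8-11·β ≈ -49.1184, π⊥ = 8-11·β' ≈ 10.1184 ∉ [-0.2, 1.4) ⇒ out
candidate 5: (m,n)=(0,-1) → π∥ = 0-1·β ≈ -5.1926, π⊥ = 0-1·β' ≈ 0.1926 ∈ [-0.2, 1.4) ⇒ IN Λ
candidate 6: (m,n)=(18,-2) → π∥ = 18-2·β ≈ 7.6148, π⊥ = 18-2·β' ≈ 18.3852 ∉ [-0.2, 1.4) ⇒ out
candidate 7: (m,n)=(12,6) → π∥ = 12+6·β ≈ 43.1555, π⊥ = 12+6·β' ≈ 10.8445 ∉ [-0.2, 1.4) ⇒ out
candidate 8: (m,n)=(3,-5) → π∥ = 3-5·β ≈ -22.9629, π⊥ = 3-5·β' ≈ 3.9629 ∉ [-0.2, 1.4) ⇒ out
candidate 9: (m,n)=(-2,-15) → π∥ = -2-15·β ≈ -79.8887, π⊥ = -2-15·β' ≈ 0.8887 ∈ [-0.2, 1.4) ⇒ IN Λ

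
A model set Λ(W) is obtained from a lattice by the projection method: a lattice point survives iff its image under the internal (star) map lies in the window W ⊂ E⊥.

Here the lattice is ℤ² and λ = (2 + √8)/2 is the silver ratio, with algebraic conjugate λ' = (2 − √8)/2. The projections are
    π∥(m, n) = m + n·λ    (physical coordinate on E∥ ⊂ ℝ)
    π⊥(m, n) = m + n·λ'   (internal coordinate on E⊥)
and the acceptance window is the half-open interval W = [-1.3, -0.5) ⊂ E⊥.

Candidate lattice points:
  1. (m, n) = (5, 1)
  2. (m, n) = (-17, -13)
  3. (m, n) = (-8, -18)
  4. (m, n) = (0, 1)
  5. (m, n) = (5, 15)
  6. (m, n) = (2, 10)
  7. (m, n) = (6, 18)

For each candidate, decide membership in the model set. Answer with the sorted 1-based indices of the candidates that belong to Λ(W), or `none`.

3, 5

Numerically λ ≈ 2.4142 and λ' = −1/λ ≈ -0.4142.
[1] lift (5,1): star map gives 4.5858; window check -1.3 ≤ 4.5858 < -0.5 is false → out
[2] lift (-17,-13): star map gives -11.6152; window check -1.3 ≤ -11.6152 < -0.5 is false → out
[3] lift (-8,-18): star map gives -0.5442; window check -1.3 ≤ -0.5442 < -0.5 is true → IN Λ
[4] lift (0,1): star map gives -0.4142; window check -1.3 ≤ -0.4142 < -0.5 is false → out
[5] lift (5,15): star map gives -1.2132; window check -1.3 ≤ -1.2132 < -0.5 is true → IN Λ
[6] lift (2,10): star map gives -2.1421; window check -1.3 ≤ -2.1421 < -0.5 is false → out
[7] lift (6,18): star map gives -1.4558; window check -1.3 ≤ -1.4558 < -0.5 is false → out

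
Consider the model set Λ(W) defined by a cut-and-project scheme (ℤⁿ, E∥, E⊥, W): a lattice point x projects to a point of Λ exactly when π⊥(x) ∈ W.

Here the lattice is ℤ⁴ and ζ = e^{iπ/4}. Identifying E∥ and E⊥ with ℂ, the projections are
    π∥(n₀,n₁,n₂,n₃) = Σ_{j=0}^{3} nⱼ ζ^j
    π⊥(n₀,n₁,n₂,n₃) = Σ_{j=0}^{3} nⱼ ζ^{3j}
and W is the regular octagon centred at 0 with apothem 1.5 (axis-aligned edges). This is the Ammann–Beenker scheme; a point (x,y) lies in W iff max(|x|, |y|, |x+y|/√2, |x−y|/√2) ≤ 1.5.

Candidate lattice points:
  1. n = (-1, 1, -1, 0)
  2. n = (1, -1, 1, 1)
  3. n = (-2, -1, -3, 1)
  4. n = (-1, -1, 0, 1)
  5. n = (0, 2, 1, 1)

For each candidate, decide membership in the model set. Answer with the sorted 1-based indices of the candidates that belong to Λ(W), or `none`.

π⊥(n) = n₀ + n₁ζ³ + n₂ζ⁶ + n₃ζ⁹ where ζ = e^{iπ/4}.
#1 (-1, 1, -1, 0): internal (-1.70711, 1.70711); octagon support 2.41421 vs apothem 1.5 → ∉ W
#2 (1, -1, 1, 1): internal (2.41421, -1.00000); octagon support 2.41421 vs apothem 1.5 → ∉ W
#3 (-2, -1, -3, 1): internal (-0.58579, 3.00000); octagon support 3.00000 vs apothem 1.5 → ∉ W
#4 (-1, -1, 0, 1): internal (0.41421, 0.00000); octagon support 0.41421 vs apothem 1.5 → ∈ W
#5 (0, 2, 1, 1): internal (-0.70711, 1.12132); octagon support 1.29289 vs apothem 1.5 → ∈ W

4, 5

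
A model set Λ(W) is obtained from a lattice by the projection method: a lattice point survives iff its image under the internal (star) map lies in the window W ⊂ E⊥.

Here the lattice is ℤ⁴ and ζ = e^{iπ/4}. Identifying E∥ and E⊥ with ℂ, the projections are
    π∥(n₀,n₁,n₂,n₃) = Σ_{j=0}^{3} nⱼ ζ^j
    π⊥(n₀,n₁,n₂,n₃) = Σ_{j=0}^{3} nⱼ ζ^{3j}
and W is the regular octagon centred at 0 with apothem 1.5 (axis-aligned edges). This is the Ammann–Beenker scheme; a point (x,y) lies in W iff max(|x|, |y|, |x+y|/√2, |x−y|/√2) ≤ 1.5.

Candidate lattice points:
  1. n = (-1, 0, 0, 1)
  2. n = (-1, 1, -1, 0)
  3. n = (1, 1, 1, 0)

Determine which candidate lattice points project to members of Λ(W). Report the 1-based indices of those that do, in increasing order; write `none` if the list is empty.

1, 3

Internal map: ζ^{3j} for j=0..3 gives (1,0), (−√2/2,√2/2), (0,−1), (√2/2,√2/2).
#1 (-1, 0, 0, 1): internal (-0.292893, 0.707107); octagon support 0.707107 vs apothem 1.5 → ∈ W
#2 (-1, 1, -1, 0): internal (-1.707107, 1.707107); octagon support 2.414214 vs apothem 1.5 → ∉ W
#3 (1, 1, 1, 0): internal (0.292893, -0.292893); octagon support 0.414214 vs apothem 1.5 → ∈ W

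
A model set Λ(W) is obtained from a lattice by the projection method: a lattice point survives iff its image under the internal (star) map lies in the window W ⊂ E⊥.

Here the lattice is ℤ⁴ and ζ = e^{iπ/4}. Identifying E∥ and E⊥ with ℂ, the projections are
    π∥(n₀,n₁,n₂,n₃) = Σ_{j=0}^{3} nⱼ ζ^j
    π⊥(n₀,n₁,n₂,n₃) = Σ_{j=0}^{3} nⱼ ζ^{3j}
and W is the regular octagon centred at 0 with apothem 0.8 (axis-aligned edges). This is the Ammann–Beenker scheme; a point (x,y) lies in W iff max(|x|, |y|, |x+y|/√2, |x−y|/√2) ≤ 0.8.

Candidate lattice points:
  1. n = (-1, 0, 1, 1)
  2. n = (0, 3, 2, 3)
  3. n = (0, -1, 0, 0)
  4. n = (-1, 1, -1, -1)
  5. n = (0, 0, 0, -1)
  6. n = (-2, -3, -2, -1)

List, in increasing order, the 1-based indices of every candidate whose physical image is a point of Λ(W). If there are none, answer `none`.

1

With ζ = e^{iπ/4} the internal vectors are ζ^0,ζ^3,ζ^6,ζ^9.
#1 (-1, 0, 1, 1): internal (-0.292893, -0.292893); octagon support 0.414214 vs apothem 0.8 → ∈ W
#2 (0, 3, 2, 3): internal (0.000000, 2.242641); octagon support 2.242641 vs apothem 0.8 → ∉ W
#3 (0, -1, 0, 0): internal (0.707107, -0.707107); octagon support 1.000000 vs apothem 0.8 → ∉ W
#4 (-1, 1, -1, -1): internal (-2.414214, 1.000000); octagon support 2.414214 vs apothem 0.8 → ∉ W
#5 (0, 0, 0, -1): internal (-0.707107, -0.707107); octagon support 1.000000 vs apothem 0.8 → ∉ W
#6 (-2, -3, -2, -1): internal (-0.585786, -0.828427); octagon support 1.000000 vs apothem 0.8 → ∉ W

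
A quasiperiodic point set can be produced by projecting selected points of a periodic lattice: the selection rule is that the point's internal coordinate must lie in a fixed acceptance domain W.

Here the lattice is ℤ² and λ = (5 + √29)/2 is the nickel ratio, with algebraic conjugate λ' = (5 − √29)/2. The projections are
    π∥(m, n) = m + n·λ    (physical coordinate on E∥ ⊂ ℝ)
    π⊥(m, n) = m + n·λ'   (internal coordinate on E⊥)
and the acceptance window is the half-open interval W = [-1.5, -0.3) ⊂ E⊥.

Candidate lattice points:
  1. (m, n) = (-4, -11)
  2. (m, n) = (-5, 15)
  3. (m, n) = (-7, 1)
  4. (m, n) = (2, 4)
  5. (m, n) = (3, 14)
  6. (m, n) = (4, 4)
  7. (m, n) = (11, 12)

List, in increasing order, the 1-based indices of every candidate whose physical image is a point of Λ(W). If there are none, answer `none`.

Compute λ' = (5−√29)/2 = -0.1926, so π⊥(m,n) = m -0.1926·n.
#1 (-4,-11): internal coord -4 + (-11)·λ' = -1.8816; -1.8816 ∉ [-1.5, -0.3) → out
#2 (-5,15): internal coord -5 + (15)·λ' = -7.8887; -7.8887 ∉ [-1.5, -0.3) → out
#3 (-7,1): internal coord -7 + (1)·λ' = -7.1926; -7.1926 ∉ [-1.5, -0.3) → out
#4 (2,4): internal coord 2 + (4)·λ' = +1.2297; +1.2297 ∉ [-1.5, -0.3) → out
#5 (3,14): internal coord 3 + (14)·λ' = +0.3038; +0.3038 ∉ [-1.5, -0.3) → out
#6 (4,4): internal coord 4 + (4)·λ' = +3.2297; +3.2297 ∉ [-1.5, -0.3) → out
#7 (11,12): internal coord 11 + (12)·λ' = +8.6890; +8.6890 ∉ [-1.5, -0.3) → out

none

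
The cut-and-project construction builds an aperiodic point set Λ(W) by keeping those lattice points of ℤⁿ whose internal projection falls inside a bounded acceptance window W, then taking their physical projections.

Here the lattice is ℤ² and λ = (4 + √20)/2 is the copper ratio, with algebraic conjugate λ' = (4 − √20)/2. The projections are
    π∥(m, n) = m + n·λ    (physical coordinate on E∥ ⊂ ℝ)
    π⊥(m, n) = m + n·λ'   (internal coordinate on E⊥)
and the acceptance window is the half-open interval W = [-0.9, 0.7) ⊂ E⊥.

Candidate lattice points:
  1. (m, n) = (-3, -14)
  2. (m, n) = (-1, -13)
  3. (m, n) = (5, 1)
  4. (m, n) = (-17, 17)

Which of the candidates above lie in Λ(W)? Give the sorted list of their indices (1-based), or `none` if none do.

1

λ' = (4−√20)/2 ≈ -0.236068.
[1] lift (-3,-14): star map gives 0.304952; window check -0.9 ≤ 0.304952 < 0.7 is true → IN Λ
[2] lift (-1,-13): star map gives 2.068884; window check -0.9 ≤ 2.068884 < 0.7 is false → out
[3] lift (5,1): star map gives 4.763932; window check -0.9 ≤ 4.763932 < 0.7 is false → out
[4] lift (-17,17): star map gives -21.013156; window check -0.9 ≤ -21.013156 < 0.7 is false → out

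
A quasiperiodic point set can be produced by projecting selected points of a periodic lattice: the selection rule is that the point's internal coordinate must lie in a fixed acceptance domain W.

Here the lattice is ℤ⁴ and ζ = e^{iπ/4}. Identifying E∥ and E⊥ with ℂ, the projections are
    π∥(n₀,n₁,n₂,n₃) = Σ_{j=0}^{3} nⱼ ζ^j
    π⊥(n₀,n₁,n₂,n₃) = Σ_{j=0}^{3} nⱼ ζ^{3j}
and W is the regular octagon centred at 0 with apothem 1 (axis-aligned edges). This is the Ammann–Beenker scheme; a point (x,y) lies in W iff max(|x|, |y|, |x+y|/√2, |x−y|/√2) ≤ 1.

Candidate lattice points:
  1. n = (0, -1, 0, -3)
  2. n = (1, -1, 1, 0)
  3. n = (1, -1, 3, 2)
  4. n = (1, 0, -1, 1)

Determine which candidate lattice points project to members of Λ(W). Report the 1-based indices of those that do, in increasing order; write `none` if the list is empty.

none

Internal map: ζ^{3j} for j=0..3 gives (1,0), (−√2/2,√2/2), (0,−1), (√2/2,√2/2).
candidate 1: n = (0, -1, 0, -3) → π⊥ ≈ (-1.41421, -2.82843); max(|x|,|y|,|x±y|/√2) = 3.00000 > 1 ⇒ ∉ W
candidate 2: n = (1, -1, 1, 0) → π⊥ ≈ (+1.70711, -1.70711); max(|x|,|y|,|x±y|/√2) = 2.41421 > 1 ⇒ ∉ W
candidate 3: n = (1, -1, 3, 2) → π⊥ ≈ (+3.12132, -2.29289); max(|x|,|y|,|x±y|/√2) = 3.82843 > 1 ⇒ ∉ W
candidate 4: n = (1, 0, -1, 1) → π⊥ ≈ (+1.70711, +1.70711); max(|x|,|y|,|x±y|/√2) = 2.41421 > 1 ⇒ ∉ W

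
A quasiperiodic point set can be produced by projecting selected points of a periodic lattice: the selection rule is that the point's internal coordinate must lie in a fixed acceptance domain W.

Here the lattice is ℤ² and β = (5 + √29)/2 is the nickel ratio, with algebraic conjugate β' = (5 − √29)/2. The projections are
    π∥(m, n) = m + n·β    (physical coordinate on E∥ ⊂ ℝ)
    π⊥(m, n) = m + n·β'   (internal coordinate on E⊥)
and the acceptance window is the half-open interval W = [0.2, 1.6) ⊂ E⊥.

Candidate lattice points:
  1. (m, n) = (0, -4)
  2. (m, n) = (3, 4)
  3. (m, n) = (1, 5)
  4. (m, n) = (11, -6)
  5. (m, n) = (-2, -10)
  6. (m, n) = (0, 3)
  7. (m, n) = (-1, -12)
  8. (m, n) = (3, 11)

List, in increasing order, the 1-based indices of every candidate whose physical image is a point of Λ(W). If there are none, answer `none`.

1, 7, 8

Numerically β ≈ 5.1926 and β' = −1/β ≈ -0.1926.
[1] lift (0,-4): star map gives 0.7703; window check 0.2 ≤ 0.7703 < 1.6 is true → IN Λ
[2] lift (3,4): star map gives 2.2297; window check 0.2 ≤ 2.2297 < 1.6 is false → out
[3] lift (1,5): star map gives 0.0371; window check 0.2 ≤ 0.0371 < 1.6 is false → out
[4] lift (11,-6): star map gives 12.1555; window check 0.2 ≤ 12.1555 < 1.6 is false → out
[5] lift (-2,-10): star map gives -0.0742; window check 0.2 ≤ -0.0742 < 1.6 is false → out
[6] lift (0,3): star map gives -0.5777; window check 0.2 ≤ -0.5777 < 1.6 is false → out
[7] lift (-1,-12): star map gives 1.3110; window check 0.2 ≤ 1.3110 < 1.6 is true → IN Λ
[8] lift (3,11): star map gives 0.8816; window check 0.2 ≤ 0.8816 < 1.6 is true → IN Λ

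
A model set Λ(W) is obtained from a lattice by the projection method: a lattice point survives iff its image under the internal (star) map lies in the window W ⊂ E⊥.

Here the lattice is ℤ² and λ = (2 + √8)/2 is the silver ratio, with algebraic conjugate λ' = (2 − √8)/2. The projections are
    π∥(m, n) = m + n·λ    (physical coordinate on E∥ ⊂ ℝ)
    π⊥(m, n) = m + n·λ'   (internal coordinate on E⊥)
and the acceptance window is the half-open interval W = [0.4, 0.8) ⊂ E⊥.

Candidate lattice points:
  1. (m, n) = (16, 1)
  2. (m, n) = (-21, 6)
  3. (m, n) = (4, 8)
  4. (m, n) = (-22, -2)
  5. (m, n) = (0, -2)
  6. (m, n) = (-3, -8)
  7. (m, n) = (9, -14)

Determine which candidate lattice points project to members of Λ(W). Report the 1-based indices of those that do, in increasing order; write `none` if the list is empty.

3

Numerically λ ≈ 2.4142 and λ' = −1/λ ≈ -0.4142.
candidate 1: (m,n)=(16,1) → π∥ = 16+1·λ ≈ 18.4142, π⊥ = 16+1·λ' ≈ 15.5858 ∉ [0.4, 0.8) ⇒ out
candidate 2: (m,n)=(-21,6) → π∥ = -21+6·λ ≈ -6.5147, π⊥ = -21+6·λ' ≈ -23.4853 ∉ [0.4, 0.8) ⇒ out
candidate 3: (m,n)=(4,8) → π∥ = 4+8·λ ≈ 23.3137, π⊥ = 4+8·λ' ≈ 0.6863 ∈ [0.4, 0.8) ⇒ IN Λ
candidate 4: (m,n)=(-22,-2) → π∥ = -22-2·λ ≈ -26.8284, π⊥ = -22-2·λ' ≈ -21.1716 ∉ [0.4, 0.8) ⇒ out
candidate 5: (m,n)=(0,-2) → π∥ = 0-2·λ ≈ -4.8284, π⊥ = 0-2·λ' ≈ 0.8284 ∉ [0.4, 0.8) ⇒ out
candidate 6: (m,n)=(-3,-8) → π∥ = -3-8·λ ≈ -22.3137, π⊥ = -3-8·λ' ≈ 0.3137 ∉ [0.4, 0.8) ⇒ out
candidate 7: (m,n)=(9,-14) → π∥ = 9-14·λ ≈ -24.7990, π⊥ = 9-14·λ' ≈ 14.7990 ∉ [0.4, 0.8) ⇒ out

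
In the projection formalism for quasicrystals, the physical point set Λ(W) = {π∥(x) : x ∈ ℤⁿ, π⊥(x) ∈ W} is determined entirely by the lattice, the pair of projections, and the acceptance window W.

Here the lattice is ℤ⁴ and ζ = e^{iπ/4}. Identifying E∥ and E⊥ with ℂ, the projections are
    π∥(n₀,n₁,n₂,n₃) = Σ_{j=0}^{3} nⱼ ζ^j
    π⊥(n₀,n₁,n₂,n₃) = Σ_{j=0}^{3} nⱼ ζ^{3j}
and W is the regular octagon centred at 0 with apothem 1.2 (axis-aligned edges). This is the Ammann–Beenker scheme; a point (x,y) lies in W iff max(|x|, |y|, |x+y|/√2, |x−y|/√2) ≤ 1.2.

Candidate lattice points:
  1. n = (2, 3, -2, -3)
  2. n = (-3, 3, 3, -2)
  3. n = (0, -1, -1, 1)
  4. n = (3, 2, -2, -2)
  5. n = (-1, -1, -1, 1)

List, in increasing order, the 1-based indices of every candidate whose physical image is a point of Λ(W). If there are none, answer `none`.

With ζ = e^{iπ/4} the internal vectors are ζ^0,ζ^3,ζ^6,ζ^9.
#1 (2, 3, -2, -3): internal (-2.2426, 2.0000); octagon support 3.0000 vs apothem 1.2 → ∉ W
#2 (-3, 3, 3, -2): internal (-6.5355, -2.2929); octagon support 6.5355 vs apothem 1.2 → ∉ W
#3 (0, -1, -1, 1): internal (1.4142, 1.0000); octagon support 1.7071 vs apothem 1.2 → ∉ W
#4 (3, 2, -2, -2): internal (0.1716, 2.0000); octagon support 2.0000 vs apothem 1.2 → ∉ W
#5 (-1, -1, -1, 1): internal (0.4142, 1.0000); octagon support 1.0000 vs apothem 1.2 → ∈ W

5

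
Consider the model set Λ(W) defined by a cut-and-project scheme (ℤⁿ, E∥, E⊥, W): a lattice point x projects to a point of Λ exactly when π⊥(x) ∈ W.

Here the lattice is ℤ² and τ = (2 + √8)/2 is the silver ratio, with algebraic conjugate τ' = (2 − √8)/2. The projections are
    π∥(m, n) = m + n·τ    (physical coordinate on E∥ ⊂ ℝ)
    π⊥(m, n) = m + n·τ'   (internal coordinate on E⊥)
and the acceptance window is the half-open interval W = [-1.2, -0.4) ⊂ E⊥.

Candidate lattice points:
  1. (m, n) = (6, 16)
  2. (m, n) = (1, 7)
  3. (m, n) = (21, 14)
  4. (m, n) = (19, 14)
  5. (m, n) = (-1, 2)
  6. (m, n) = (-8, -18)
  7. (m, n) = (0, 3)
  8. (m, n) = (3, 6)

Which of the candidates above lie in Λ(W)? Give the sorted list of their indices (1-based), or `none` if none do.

Numerically τ ≈ 2.41421 and τ' = −1/τ ≈ -0.41421.
candidate 1: (m,n)=(6,16) → π∥ = 6+16·τ ≈ 44.62742, π⊥ = 6+16·τ' ≈ -0.62742 ∈ [-1.2, -0.4) ⇒ IN Λ
candidate 2: (m,n)=(1,7) → π∥ = 1+7·τ ≈ 17.89949, π⊥ = 1+7·τ' ≈ -1.89949 ∉ [-1.2, -0.4) ⇒ out
candidate 3: (m,n)=(21,14) → π∥ = 21+14·τ ≈ 54.79899, π⊥ = 21+14·τ' ≈ 15.20101 ∉ [-1.2, -0.4) ⇒ out
candidate 4: (m,n)=(19,14) → π∥ = 19+14·τ ≈ 52.79899, π⊥ = 19+14·τ' ≈ 13.20101 ∉ [-1.2, -0.4) ⇒ out
candidate 5: (m,n)=(-1,2) → π∥ = -1+2·τ ≈ 3.82843, π⊥ = -1+2·τ' ≈ -1.82843 ∉ [-1.2, -0.4) ⇒ out
candidate 6: (m,n)=(-8,-18) → π∥ = -8-18·τ ≈ -51.45584, π⊥ = -8-18·τ' ≈ -0.54416 ∈ [-1.2, -0.4) ⇒ IN Λ
candidate 7: (m,n)=(0,3) → π∥ = 0+3·τ ≈ 7.24264, π⊥ = 0+3·τ' ≈ -1.24264 ∉ [-1.2, -0.4) ⇒ out
candidate 8: (m,n)=(3,6) → π∥ = 3+6·τ ≈ 17.48528, π⊥ = 3+6·τ' ≈ 0.51472 ∉ [-1.2, -0.4) ⇒ out

1, 6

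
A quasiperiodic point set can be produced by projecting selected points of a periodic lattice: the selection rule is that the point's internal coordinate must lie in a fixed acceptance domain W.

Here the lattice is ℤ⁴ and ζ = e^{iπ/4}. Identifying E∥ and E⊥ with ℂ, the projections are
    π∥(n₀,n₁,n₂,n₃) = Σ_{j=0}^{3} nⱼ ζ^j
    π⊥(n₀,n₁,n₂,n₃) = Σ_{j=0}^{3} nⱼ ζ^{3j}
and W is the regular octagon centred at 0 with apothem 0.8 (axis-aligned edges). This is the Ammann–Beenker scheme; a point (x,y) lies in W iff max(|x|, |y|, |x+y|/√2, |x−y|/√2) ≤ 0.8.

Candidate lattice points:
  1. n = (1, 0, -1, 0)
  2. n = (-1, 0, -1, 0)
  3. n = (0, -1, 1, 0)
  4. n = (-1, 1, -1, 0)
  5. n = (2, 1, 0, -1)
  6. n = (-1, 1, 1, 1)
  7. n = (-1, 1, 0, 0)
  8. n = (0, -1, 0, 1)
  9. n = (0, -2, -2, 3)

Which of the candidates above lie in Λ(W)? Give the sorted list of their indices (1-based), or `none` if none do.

π⊥(n) = n₀ + n₁ζ³ + n₂ζ⁶ + n₃ζ⁹ where ζ = e^{iπ/4}.
candidate 1: n = (1, 0, -1, 0) → π⊥ ≈ (+1.0000, +1.0000); max(|x|,|y|,|x±y|/√2) = 1.4142 > 0.8 ⇒ ∉ W
candidate 2: n = (-1, 0, -1, 0) → π⊥ ≈ (-1.0000, +1.0000); max(|x|,|y|,|x±y|/√2) = 1.4142 > 0.8 ⇒ ∉ W
candidate 3: n = (0, -1, 1, 0) → π⊥ ≈ (+0.7071, -1.7071); max(|x|,|y|,|x±y|/√2) = 1.7071 > 0.8 ⇒ ∉ W
candidate 4: n = (-1, 1, -1, 0) → π⊥ ≈ (-1.7071, +1.7071); max(|x|,|y|,|x±y|/√2) = 2.4142 > 0.8 ⇒ ∉ W
candidate 5: n = (2, 1, 0, -1) → π⊥ ≈ (+0.5858, +0.0000); max(|x|,|y|,|x±y|/√2) = 0.5858 ≤ 0.8 ⇒ ∈ W
candidate 6: n = (-1, 1, 1, 1) → π⊥ ≈ (-1.0000, +0.4142); max(|x|,|y|,|x±y|/√2) = 1.0000 > 0.8 ⇒ ∉ W
candidate 7: n = (-1, 1, 0, 0) → π⊥ ≈ (-1.7071, +0.7071); max(|x|,|y|,|x±y|/√2) = 1.7071 > 0.8 ⇒ ∉ W
candidate 8: n = (0, -1, 0, 1) → π⊥ ≈ (+1.4142, +0.0000); max(|x|,|y|,|x±y|/√2) = 1.4142 > 0.8 ⇒ ∉ W
candidate 9: n = (0, -2, -2, 3) → π⊥ ≈ (+3.5355, +2.7071); max(|x|,|y|,|x±y|/√2) = 4.4142 > 0.8 ⇒ ∉ W

5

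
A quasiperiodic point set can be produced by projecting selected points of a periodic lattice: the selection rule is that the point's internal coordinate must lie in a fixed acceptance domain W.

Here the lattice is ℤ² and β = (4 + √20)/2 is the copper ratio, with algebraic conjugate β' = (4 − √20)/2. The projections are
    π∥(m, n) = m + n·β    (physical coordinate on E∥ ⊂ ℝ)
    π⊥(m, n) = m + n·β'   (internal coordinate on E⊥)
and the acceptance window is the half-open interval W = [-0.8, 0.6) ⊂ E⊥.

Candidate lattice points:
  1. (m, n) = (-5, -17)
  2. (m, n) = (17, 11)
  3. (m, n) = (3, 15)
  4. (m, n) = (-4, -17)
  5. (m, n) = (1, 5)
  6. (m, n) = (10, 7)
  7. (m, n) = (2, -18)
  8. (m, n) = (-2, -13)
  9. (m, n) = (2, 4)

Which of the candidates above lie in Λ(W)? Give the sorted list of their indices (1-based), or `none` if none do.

3, 4, 5

Numerically β ≈ 4.23607 and β' = −1/β ≈ -0.23607.
candidate 1: (m,n)=(-5,-17) → π∥ = -5-17·β ≈ -77.01316, π⊥ = -5-17·β' ≈ -0.98684 ∉ [-0.8, 0.6) ⇒ out
candidate 2: (m,n)=(17,11) → π∥ = 17+11·β ≈ 63.59675, π⊥ = 17+11·β' ≈ 14.40325 ∉ [-0.8, 0.6) ⇒ out
candidate 3: (m,n)=(3,15) → π∥ = 3+15·β ≈ 66.54102, π⊥ = 3+15·β' ≈ -0.54102 ∈ [-0.8, 0.6) ⇒ IN Λ
candidate 4: (m,n)=(-4,-17) → π∥ = -4-17·β ≈ -76.01316, π⊥ = -4-17·β' ≈ 0.01316 ∈ [-0.8, 0.6) ⇒ IN Λ
candidate 5: (m,n)=(1,5) → π∥ = 1+5·β ≈ 22.18034, π⊥ = 1+5·β' ≈ -0.18034 ∈ [-0.8, 0.6) ⇒ IN Λ
candidate 6: (m,n)=(10,7) → π∥ = 10+7·β ≈ 39.65248, π⊥ = 10+7·β' ≈ 8.34752 ∉ [-0.8, 0.6) ⇒ out
candidate 7: (m,n)=(2,-18) → π∥ = 2-18·β ≈ -74.24922, π⊥ = 2-18·β' ≈ 6.24922 ∉ [-0.8, 0.6) ⇒ out
candidate 8: (m,n)=(-2,-13) → π∥ = -2-13·β ≈ -57.06888, π⊥ = -2-13·β' ≈ 1.06888 ∉ [-0.8, 0.6) ⇒ out
candidate 9: (m,n)=(2,4) → π∥ = 2+4·β ≈ 18.94427, π⊥ = 2+4·β' ≈ 1.05573 ∉ [-0.8, 0.6) ⇒ out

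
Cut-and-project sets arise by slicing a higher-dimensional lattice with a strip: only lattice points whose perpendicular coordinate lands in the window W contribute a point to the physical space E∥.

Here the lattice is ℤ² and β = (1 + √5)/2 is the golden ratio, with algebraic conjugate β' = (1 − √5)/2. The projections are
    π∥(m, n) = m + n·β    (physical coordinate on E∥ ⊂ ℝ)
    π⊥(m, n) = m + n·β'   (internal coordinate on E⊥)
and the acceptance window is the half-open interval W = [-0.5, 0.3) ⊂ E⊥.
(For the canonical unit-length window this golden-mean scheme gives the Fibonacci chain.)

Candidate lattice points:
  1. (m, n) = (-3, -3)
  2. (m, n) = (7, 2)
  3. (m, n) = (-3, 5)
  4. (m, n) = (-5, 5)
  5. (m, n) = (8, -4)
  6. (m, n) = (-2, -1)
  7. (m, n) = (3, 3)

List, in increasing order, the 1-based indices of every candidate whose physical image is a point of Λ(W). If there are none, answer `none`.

β' = (1−√5)/2 ≈ -0.61803.
[1] lift (-3,-3): star map gives -1.14590; window check -0.5 ≤ -1.14590 < 0.3 is false → out
[2] lift (7,2): star map gives 5.76393; window check -0.5 ≤ 5.76393 < 0.3 is false → out
[3] lift (-3,5): star map gives -6.09017; window check -0.5 ≤ -6.09017 < 0.3 is false → out
[4] lift (-5,5): star map gives -8.09017; window check -0.5 ≤ -8.09017 < 0.3 is false → out
[5] lift (8,-4): star map gives 10.47214; window check -0.5 ≤ 10.47214 < 0.3 is false → out
[6] lift (-2,-1): star map gives -1.38197; window check -0.5 ≤ -1.38197 < 0.3 is false → out
[7] lift (3,3): star map gives 1.14590; window check -0.5 ≤ 1.14590 < 0.3 is false → out

none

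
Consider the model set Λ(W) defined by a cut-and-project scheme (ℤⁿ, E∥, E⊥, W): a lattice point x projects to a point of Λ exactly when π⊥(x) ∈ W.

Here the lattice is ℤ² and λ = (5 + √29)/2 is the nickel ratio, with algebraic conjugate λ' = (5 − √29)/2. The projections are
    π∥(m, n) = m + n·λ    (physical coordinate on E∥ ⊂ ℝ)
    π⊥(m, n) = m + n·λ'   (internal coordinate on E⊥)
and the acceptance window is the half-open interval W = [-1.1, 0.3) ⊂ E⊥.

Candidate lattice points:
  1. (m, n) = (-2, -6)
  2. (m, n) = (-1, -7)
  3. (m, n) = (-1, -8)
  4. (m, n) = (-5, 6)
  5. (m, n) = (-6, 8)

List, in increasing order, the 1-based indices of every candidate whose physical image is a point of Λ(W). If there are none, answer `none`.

1

Compute λ' = (5−√29)/2 = -0.1926, so π⊥(m,n) = m -0.1926·n.
[1] lift (-2,-6): star map gives -0.8445; window check -1.1 ≤ -0.8445 < 0.3 is true → IN Λ
[2] lift (-1,-7): star map gives 0.3481; window check -1.1 ≤ 0.3481 < 0.3 is false → out
[3] lift (-1,-8): star map gives 0.5407; window check -1.1 ≤ 0.5407 < 0.3 is false → out
[4] lift (-5,6): star map gives -6.1555; window check -1.1 ≤ -6.1555 < 0.3 is false → out
[5] lift (-6,8): star map gives -7.5407; window check -1.1 ≤ -7.5407 < 0.3 is false → out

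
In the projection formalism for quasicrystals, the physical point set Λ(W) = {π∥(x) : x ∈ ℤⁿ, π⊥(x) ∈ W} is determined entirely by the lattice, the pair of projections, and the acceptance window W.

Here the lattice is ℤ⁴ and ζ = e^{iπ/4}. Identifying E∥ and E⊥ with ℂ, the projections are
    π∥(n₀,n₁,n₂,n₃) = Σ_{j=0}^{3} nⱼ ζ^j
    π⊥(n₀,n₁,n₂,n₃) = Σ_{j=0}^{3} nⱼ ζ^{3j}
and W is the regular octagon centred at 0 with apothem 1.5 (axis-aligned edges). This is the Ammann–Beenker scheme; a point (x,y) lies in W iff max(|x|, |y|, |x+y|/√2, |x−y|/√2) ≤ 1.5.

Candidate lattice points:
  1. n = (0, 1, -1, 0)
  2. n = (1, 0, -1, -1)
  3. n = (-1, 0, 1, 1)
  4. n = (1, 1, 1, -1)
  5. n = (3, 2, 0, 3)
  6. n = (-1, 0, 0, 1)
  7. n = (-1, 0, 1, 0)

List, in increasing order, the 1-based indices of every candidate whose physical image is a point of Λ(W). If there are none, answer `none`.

2, 3, 4, 6, 7

Internal map: ζ^{3j} for j=0..3 gives (1,0), (−√2/2,√2/2), (0,−1), (√2/2,√2/2).
#1 (0, 1, -1, 0): internal (-0.7071, 1.7071); octagon support 1.7071 vs apothem 1.5 → ∉ W
#2 (1, 0, -1, -1): internal (0.2929, 0.2929); octagon support 0.4142 vs apothem 1.5 → ∈ W
#3 (-1, 0, 1, 1): internal (-0.2929, -0.2929); octagon support 0.4142 vs apothem 1.5 → ∈ W
#4 (1, 1, 1, -1): internal (-0.4142, -1.0000); octagon support 1.0000 vs apothem 1.5 → ∈ W
#5 (3, 2, 0, 3): internal (3.7071, 3.5355); octagon support 5.1213 vs apothem 1.5 → ∉ W
#6 (-1, 0, 0, 1): internal (-0.2929, 0.7071); octagon support 0.7071 vs apothem 1.5 → ∈ W
#7 (-1, 0, 1, 0): internal (-1.0000, -1.0000); octagon support 1.4142 vs apothem 1.5 → ∈ W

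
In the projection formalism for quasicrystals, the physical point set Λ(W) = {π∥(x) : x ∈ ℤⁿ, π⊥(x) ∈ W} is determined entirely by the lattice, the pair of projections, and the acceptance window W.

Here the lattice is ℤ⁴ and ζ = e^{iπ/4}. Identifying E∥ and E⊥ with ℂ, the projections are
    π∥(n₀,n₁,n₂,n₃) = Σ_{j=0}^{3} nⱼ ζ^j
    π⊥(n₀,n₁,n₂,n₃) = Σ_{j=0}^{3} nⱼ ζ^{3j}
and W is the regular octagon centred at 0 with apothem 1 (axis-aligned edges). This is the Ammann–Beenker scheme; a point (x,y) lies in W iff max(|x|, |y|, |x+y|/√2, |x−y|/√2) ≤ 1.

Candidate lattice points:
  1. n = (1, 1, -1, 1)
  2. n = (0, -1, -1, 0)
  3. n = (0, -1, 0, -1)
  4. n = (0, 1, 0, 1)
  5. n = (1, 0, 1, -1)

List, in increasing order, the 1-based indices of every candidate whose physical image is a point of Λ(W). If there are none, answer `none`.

2

π⊥(n) = n₀ + n₁ζ³ + n₂ζ⁶ + n₃ζ⁹ where ζ = e^{iπ/4}.
#1 (1, 1, -1, 1): internal (1.00000, 2.41421); octagon support 2.41421 vs apothem 1 → ∉ W
#2 (0, -1, -1, 0): internal (0.70711, 0.29289); octagon support 0.70711 vs apothem 1 → ∈ W
#3 (0, -1, 0, -1): internal (0.00000, -1.41421); octagon support 1.41421 vs apothem 1 → ∉ W
#4 (0, 1, 0, 1): internal (0.00000, 1.41421); octagon support 1.41421 vs apothem 1 → ∉ W
#5 (1, 0, 1, -1): internal (0.29289, -1.70711); octagon support 1.70711 vs apothem 1 → ∉ W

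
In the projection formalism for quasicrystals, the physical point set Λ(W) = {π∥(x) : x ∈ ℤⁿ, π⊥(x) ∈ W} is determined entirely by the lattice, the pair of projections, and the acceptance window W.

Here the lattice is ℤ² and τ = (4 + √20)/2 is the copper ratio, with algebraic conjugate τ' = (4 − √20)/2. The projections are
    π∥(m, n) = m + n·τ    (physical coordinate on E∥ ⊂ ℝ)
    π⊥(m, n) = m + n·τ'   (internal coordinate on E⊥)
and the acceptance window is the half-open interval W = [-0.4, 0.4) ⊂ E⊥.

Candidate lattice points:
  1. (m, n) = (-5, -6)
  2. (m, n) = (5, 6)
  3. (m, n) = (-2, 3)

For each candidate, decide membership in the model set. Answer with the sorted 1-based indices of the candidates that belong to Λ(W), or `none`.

none

Numerically τ ≈ 4.23607 and τ' = −1/τ ≈ -0.23607.
#1 (-5,-6): internal coord -5 + (-6)·τ' = -3.58359; -3.58359 ∉ [-0.4, 0.4) → out
#2 (5,6): internal coord 5 + (6)·τ' = +3.58359; +3.58359 ∉ [-0.4, 0.4) → out
#3 (-2,3): internal coord -2 + (3)·τ' = -2.70820; -2.70820 ∉ [-0.4, 0.4) → out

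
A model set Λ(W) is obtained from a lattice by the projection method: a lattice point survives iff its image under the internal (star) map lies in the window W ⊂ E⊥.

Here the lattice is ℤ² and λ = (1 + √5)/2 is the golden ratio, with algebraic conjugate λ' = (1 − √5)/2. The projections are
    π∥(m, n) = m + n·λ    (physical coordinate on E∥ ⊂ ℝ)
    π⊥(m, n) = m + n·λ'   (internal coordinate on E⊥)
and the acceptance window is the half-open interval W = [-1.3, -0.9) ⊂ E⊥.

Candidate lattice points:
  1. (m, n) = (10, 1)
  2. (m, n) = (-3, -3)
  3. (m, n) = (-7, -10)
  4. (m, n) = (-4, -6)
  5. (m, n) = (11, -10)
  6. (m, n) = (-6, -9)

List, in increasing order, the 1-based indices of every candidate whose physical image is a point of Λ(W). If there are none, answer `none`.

Compute λ' = (1−√5)/2 = -0.618034, so π⊥(m,n) = m -0.618034·n.
#1 (10,1): internal coord 10 + (1)·λ' = +9.381966; +9.381966 ∉ [-1.3, -0.9) → out
#2 (-3,-3): internal coord -3 + (-3)·λ' = -1.145898; -1.145898 ∈ [-1.3, -0.9) → IN Λ
#3 (-7,-10): internal coord -7 + (-10)·λ' = -0.819660; -0.819660 ∉ [-1.3, -0.9) → out
#4 (-4,-6): internal coord -4 + (-6)·λ' = -0.291796; -0.291796 ∉ [-1.3, -0.9) → out
#5 (11,-10): internal coord 11 + (-10)·λ' = +17.180340; +17.180340 ∉ [-1.3, -0.9) → out
#6 (-6,-9): internal coord -6 + (-9)·λ' = -0.437694; -0.437694 ∉ [-1.3, -0.9) → out

2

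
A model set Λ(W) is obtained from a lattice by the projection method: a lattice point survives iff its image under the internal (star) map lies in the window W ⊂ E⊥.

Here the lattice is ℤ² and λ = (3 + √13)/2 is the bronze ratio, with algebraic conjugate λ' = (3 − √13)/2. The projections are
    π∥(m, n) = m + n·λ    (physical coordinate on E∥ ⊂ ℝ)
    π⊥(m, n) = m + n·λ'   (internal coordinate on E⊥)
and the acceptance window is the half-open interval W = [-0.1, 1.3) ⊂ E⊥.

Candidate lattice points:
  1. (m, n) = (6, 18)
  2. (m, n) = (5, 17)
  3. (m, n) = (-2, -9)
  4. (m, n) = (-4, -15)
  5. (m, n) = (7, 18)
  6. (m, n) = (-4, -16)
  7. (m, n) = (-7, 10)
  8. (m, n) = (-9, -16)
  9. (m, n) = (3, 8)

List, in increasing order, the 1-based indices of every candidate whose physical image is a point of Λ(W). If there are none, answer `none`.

1, 3, 4, 6, 9

Numerically λ ≈ 3.30278 and λ' = −1/λ ≈ -0.30278.
#1 (6,18): internal coord 6 + (18)·λ' = +0.55004; +0.55004 ∈ [-0.1, 1.3) → IN Λ
#2 (5,17): internal coord 5 + (17)·λ' = -0.14719; -0.14719 ∉ [-0.1, 1.3) → out
#3 (-2,-9): internal coord -2 + (-9)·λ' = +0.72498; +0.72498 ∈ [-0.1, 1.3) → IN Λ
#4 (-4,-15): internal coord -4 + (-15)·λ' = +0.54163; +0.54163 ∈ [-0.1, 1.3) → IN Λ
#5 (7,18): internal coord 7 + (18)·λ' = +1.55004; +1.55004 ∉ [-0.1, 1.3) → out
#6 (-4,-16): internal coord -4 + (-16)·λ' = +0.84441; +0.84441 ∈ [-0.1, 1.3) → IN Λ
#7 (-7,10): internal coord -7 + (10)·λ' = -10.02776; -10.02776 ∉ [-0.1, 1.3) → out
#8 (-9,-16): internal coord -9 + (-16)·λ' = -4.15559; -4.15559 ∉ [-0.1, 1.3) → out
#9 (3,8): internal coord 3 + (8)·λ' = +0.57779; +0.57779 ∈ [-0.1, 1.3) → IN Λ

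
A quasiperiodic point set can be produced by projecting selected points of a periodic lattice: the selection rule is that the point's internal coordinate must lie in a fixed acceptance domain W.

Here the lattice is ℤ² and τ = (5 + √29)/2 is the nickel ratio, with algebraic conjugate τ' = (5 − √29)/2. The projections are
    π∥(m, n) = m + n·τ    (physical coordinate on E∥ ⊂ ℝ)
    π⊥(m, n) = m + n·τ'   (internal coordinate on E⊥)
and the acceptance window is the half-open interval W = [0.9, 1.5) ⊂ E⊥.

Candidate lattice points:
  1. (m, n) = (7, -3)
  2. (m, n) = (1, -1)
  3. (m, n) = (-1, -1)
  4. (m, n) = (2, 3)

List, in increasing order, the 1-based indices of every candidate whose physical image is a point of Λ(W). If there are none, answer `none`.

2, 4

Numerically τ ≈ 5.1926 and τ' = −1/τ ≈ -0.1926.
candidate 1: (m,n)=(7,-3) → π∥ = 7-3·τ ≈ -8.5777, π⊥ = 7-3·τ' ≈ 7.5777 ∉ [0.9, 1.5) ⇒ out
candidate 2: (m,n)=(1,-1) → π∥ = 1-1·τ ≈ -4.1926, π⊥ = 1-1·τ' ≈ 1.1926 ∈ [0.9, 1.5) ⇒ IN Λ
candidate 3: (m,n)=(-1,-1) → π∥ = -1-1·τ ≈ -6.1926, π⊥ = -1-1·τ' ≈ -0.8074 ∉ [0.9, 1.5) ⇒ out
candidate 4: (m,n)=(2,3) → π∥ = 2+3·τ ≈ 17.5777, π⊥ = 2+3·τ' ≈ 1.4223 ∈ [0.9, 1.5) ⇒ IN Λ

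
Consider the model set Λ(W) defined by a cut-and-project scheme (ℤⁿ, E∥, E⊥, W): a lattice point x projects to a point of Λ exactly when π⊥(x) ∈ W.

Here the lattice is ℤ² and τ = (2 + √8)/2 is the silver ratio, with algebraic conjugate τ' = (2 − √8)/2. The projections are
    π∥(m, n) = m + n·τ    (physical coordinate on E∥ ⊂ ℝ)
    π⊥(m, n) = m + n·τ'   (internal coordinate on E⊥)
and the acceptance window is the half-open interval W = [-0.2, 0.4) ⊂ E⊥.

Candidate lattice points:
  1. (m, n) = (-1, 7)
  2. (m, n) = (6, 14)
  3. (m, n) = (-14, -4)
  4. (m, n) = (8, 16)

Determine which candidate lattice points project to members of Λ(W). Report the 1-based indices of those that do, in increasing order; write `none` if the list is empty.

Compute τ' = (2−√8)/2 = -0.414214, so π⊥(m,n) = m -0.414214·n.
#1 (-1,7): internal coord -1 + (7)·τ' = -3.899495; -3.899495 ∉ [-0.2, 0.4) → out
#2 (6,14): internal coord 6 + (14)·τ' = +0.201010; +0.201010 ∈ [-0.2, 0.4) → IN Λ
#3 (-14,-4): internal coord -14 + (-4)·τ' = -12.343146; -12.343146 ∉ [-0.2, 0.4) → out
#4 (8,16): internal coord 8 + (16)·τ' = +1.372583; +1.372583 ∉ [-0.2, 0.4) → out

2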